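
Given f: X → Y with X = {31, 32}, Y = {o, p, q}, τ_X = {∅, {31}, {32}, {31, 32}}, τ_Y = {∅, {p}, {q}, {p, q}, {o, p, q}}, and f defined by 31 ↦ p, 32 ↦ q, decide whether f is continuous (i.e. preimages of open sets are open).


f IS continuous.

Compute f^{-1}(U) for each U ∈ τ_Y:
  U = ∅: f^{-1}(U) = ∅ ∈ τ_X ✓.
  U = {p}: f^{-1}(U) = {31} ∈ τ_X ✓.
  U = {q}: f^{-1}(U) = {32} ∈ τ_X ✓.
  U = {p, q}: f^{-1}(U) = {31, 32} ∈ τ_X ✓.
  U = {o, p, q}: f^{-1}(U) = {31, 32} ∈ τ_X ✓.
Every preimage lies in τ_X, so f IS continuous.


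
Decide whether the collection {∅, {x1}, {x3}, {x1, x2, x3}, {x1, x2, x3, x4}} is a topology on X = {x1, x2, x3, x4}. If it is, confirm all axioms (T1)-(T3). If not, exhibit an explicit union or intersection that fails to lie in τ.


τ is NOT a topology on X.

Axiom (T1): ∅ ∈ τ? Yes; X ∈ τ? Yes.
Axiom (T2/T3): check pairwise unions and intersections of members of τ.
Counterexample for (T2): {x1} ∪ {x3} = {x1, x3} ∉ τ. Therefore τ is NOT a topology.


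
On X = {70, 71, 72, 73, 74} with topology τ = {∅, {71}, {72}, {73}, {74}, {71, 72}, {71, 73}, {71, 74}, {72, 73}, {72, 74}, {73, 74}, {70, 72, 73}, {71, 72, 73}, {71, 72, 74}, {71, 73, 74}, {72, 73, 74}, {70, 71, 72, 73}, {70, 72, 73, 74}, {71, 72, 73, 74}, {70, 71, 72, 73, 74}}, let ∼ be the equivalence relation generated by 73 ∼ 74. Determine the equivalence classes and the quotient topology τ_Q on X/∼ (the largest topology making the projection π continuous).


X/∼ = {[70], [71], [72], [73=74]}; |τ_Q| = 10.

Equivalence classes: [70], [71], [72], [73=74].
Quotient map π: X → X/∼ sends 70 ↦ [70], 71 ↦ [71], 72 ↦ [72], 73 ↦ [73=74], 74 ↦ [73=74].
For each subset V ⊆ X/∼, compute π^{-1}(V) ⊆ X and check whether π^{-1}(V) ∈ τ. V is open in τ_Q iff π^{-1}(V) ∈ τ.
  V = {}: π^{-1}(V) = ∅ ∈ τ ✓.
  V = {[70]}: π^{-1}(V) = {70} ∉ τ ✗.
  V = {[71]}: π^{-1}(V) = {71} ∈ τ ✓.
  V = {[70], [71]}: π^{-1}(V) = {70, 71} ∉ τ ✗.
  V = {[72]}: π^{-1}(V) = {72} ∈ τ ✓.
  V = {[70], [72]}: π^{-1}(V) = {70, 72} ∉ τ ✗.
  V = {[71], [72]}: π^{-1}(V) = {71, 72} ∈ τ ✓.
  V = {[70], [71], [72]}: π^{-1}(V) = {70, 71, 72} ∉ τ ✗.
  V = {[73=74]}: π^{-1}(V) = {73, 74} ∈ τ ✓.
  V = {[70], [73=74]}: π^{-1}(V) = {70, 73, 74} ∉ τ ✗.
  V = {[71], [73=74]}: π^{-1}(V) = {71, 73, 74} ∈ τ ✓.
  V = {[70], [71], [73=74]}: π^{-1}(V) = {70, 71, 73, 74} ∉ τ ✗.
  V = {[72], [73=74]}: π^{-1}(V) = {72, 73, 74} ∈ τ ✓.
  V = {[70], [72], [73=74]}: π^{-1}(V) = {70, 72, 73, 74} ∈ τ ✓.
  V = {[71], [72], [73=74]}: π^{-1}(V) = {71, 72, 73, 74} ∈ τ ✓.
  V = {[70], [71], [72], [73=74]}: π^{-1}(V) = {70, 71, 72, 73, 74} ∈ τ ✓.
Open sets in the quotient: τ_Q = {{}, {[71]}, {[72]}, {[71], [72]}, {[73=74]}, {[71], [73=74]}, {[72], [73=74]}, {[70], [72], [73=74]}, {[71], [72], [73=74]}, {[70], [71], [72], [73=74]}} (10 elements).


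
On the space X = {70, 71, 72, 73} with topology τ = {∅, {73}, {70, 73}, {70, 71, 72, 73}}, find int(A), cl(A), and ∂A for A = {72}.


int(A) = ∅, cl(A) = {71, 72}, ∂A = {71, 72}.

Closed sets in (X, τ) are complements of opens:
  closed(X, τ) = {∅, {71, 72}, {70, 71, 72}, {70, 71, 72, 73}}.
int(A) = ⋃ {U ∈ τ : U ⊆ A}. Opens contained in A: ∅.
Taking the union of these: int(A) = ∅.
cl(A) = ⋂ {C closed : A ⊆ C}. Closed sets containing A: {71, 72}, {70, 71, 72}, {70, 71, 72, 73}.
Intersecting these: cl(A) = {71, 72}.
∂A = cl(A) ∖ int(A) = {71, 72} ∖ ∅ = {71, 72}.


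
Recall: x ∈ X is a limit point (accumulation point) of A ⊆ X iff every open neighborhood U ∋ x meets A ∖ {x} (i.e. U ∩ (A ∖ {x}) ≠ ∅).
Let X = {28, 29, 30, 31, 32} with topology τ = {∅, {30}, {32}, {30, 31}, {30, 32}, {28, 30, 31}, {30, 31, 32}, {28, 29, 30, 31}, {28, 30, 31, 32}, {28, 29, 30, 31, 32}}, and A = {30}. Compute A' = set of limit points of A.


A' = {28, 29, 31}

For each x ∈ X, list the open sets U ∈ τ with x ∈ U, then check whether U ∩ (A ∖ {x}) ≠ ∅ for every such U.
  x = 28: opens ∋ x are {28, 30, 31}, {28, 29, 30, 31}, {28, 30, 31, 32}, {28, 29, 30, 31, 32}; each meets A ∖ {28}, so x IS a limit point.
  x = 29: opens ∋ x are {28, 29, 30, 31}, {28, 29, 30, 31, 32}; each meets A ∖ {29}, so x IS a limit point.
  x = 30: open {30} ∋ x has {30} ∩ (A ∖ {30}) = ∅, so x is NOT a limit point.
  x = 31: opens ∋ x are {30, 31}, {28, 30, 31}, {30, 31, 32}, {28, 29, 30, 31}, {28, 30, 31, 32}, {28, 29, 30, 31, 32}; each meets A ∖ {31}, so x IS a limit point.
  x = 32: open {32} ∋ x has {32} ∩ (A ∖ {32}) = ∅, so x is NOT a limit point.
Collecting: A' = {28, 29, 31}.


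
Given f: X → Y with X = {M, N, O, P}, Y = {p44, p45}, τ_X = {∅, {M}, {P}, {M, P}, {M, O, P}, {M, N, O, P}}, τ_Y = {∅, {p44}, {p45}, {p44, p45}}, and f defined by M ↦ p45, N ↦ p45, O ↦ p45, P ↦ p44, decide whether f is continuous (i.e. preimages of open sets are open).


f is NOT continuous.

Compute f^{-1}(U) for each U ∈ τ_Y:
  U = ∅: f^{-1}(U) = ∅ ∈ τ_X ✓.
  U = {p44}: f^{-1}(U) = {P} ∈ τ_X ✓.
  U = {p45}: f^{-1}(U) = {M, N, O} ∉ τ_X ✗.
  U = {p44, p45}: f^{-1}(U) = {M, N, O, P} ∈ τ_X ✓.
Found U = {p45} with f^{-1}(U) = {M, N, O} not in τ_X. Therefore f is NOT continuous.


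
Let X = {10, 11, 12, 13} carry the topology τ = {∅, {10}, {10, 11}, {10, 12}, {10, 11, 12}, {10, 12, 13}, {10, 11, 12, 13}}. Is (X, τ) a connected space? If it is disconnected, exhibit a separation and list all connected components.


(X, τ) is connected.

Find clopen sets (U ∈ τ with X ∖ U ∈ τ):
  U = ∅, X ∖ U = {10, 11, 12, 13} — both open, so U is clopen.
  U = {10, 11, 12, 13}, X ∖ U = ∅ — both open, so U is clopen.
Only trivial clopens (∅ and X) exist, so (X, τ) is connected.
Compute connected components by grouping points that agree on all clopens:
  component: {10, 11, 12, 13}


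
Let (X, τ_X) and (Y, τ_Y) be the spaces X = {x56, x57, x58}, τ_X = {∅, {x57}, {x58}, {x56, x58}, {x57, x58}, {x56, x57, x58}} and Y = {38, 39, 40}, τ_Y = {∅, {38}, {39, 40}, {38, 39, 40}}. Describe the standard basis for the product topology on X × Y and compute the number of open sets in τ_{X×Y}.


Basis B = {∅ × ∅, {x57} × {38}, {x58} × {38}, {x56, x58} × {38}, {x57, x58} × {38}, {x57} × {39, 40}, {x58} × {39, 40}, {x56, x57, x58} × {38}, {x57} × {38, 39, 40}, {x58} × {38, 39, 40}, {x56, x58} × {39, 40}, {x57, x58} × {39, 40}, {x56, x58} × {38, 39, 40}, {x56, x57, x58} × {39, 40}, {x57, x58} × {38, 39, 40}, {x56, x57, x58} × {38, 39, 40}}; |τ_{X×Y}| = 36.

Enumerate products U × V with U ∈ τ_X, V ∈ τ_Y (deduplicated):
  ∅ × ∅ = {} (∅)
  {x57} × {38} = {(x57,38)}
  {x58} × {38} = {(x58,38)}
  {x56, x58} × {38} = {(x56,38), (x58,38)}
  {x57, x58} × {38} = {(x57,38), (x58,38)}
  {x57} × {39, 40} = {(x57,39), (x57,40)}
  {x58} × {39, 40} = {(x58,39), (x58,40)}
  {x56, x57, x58} × {38} = {(x56,38), (x57,38), (x58,38)}
  {x57} × {38, 39, 40} = {(x57,38), (x57,39), (x57,40)}
  {x58} × {38, 39, 40} = {(x58,38), (x58,39), (x58,40)}
  {x56, x58} × {39, 40} = {(x56,39), (x56,40), (x58,39), (x58,40)}
  {x57, x58} × {39, 40} = {(x57,39), (x57,40), (x58,39), (x58,40)}
  {x56, x58} × {38, 39, 40} = {(x56,38), (x56,39), (x56,40), (x58,38), (x58,39), (x58,40)}
  {x56, x57, x58} × {39, 40} = {(x56,39), (x56,40), (x57,39), (x57,40), (x58,39), (x58,40)}
  {x57, x58} × {38, 39, 40} = {(x57,38), (x57,39), (x57,40), (x58,38), (x58,39), (x58,40)}
  {x56, x57, x58} × {38, 39, 40} = {(x56,38), (x56,39), (x56,40), (x57,38), (x57,39), (x57,40), (x58,38), (x58,39), (x58,40)}
These 16 distinct sets form the basis B.
Close under arbitrary unions to get τ_{X×Y}; counting gives |τ_{X×Y}| = 36.


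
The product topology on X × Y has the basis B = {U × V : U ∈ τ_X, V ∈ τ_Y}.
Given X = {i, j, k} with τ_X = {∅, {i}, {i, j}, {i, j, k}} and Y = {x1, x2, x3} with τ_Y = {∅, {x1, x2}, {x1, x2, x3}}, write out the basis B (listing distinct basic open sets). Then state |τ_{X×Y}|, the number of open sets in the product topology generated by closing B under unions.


Basis B = {∅ × ∅, {i} × {x1, x2}, {i} × {x1, x2, x3}, {i, j} × {x1, x2}, {i, j} × {x1, x2, x3}, {i, j, k} × {x1, x2}, {i, j, k} × {x1, x2, x3}}; |τ_{X×Y}| = 10.

Enumerate products U × V with U ∈ τ_X, V ∈ τ_Y (deduplicated):
  ∅ × ∅ = {} (∅)
  {i} × {x1, x2} = {(i,x1), (i,x2)}
  {i} × {x1, x2, x3} = {(i,x1), (i,x2), (i,x3)}
  {i, j} × {x1, x2} = {(i,x1), (i,x2), (j,x1), (j,x2)}
  {i, j} × {x1, x2, x3} = {(i,x1), (i,x2), (i,x3), (j,x1), (j,x2), (j,x3)}
  {i, j, k} × {x1, x2} = {(i,x1), (i,x2), (j,x1), (j,x2), (k,x1), (k,x2)}
  {i, j, k} × {x1, x2, x3} = {(i,x1), (i,x2), (i,x3), (j,x1), (j,x2), (j,x3), (k,x1), (k,x2), (k,x3)}
These 7 distinct sets form the basis B.
Close under arbitrary unions to get τ_{X×Y}; counting gives |τ_{X×Y}| = 10.


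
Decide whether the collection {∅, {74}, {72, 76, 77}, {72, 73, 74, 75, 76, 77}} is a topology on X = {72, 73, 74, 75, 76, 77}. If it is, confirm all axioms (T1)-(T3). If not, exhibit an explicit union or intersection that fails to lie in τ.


τ is NOT a topology on X.

Axiom (T1): ∅ ∈ τ? Yes; X ∈ τ? Yes.
Axiom (T2/T3): check pairwise unions and intersections of members of τ.
Counterexample for (T2): {74} ∪ {72, 76, 77} = {72, 74, 76, 77} ∉ τ. Therefore τ is NOT a topology.


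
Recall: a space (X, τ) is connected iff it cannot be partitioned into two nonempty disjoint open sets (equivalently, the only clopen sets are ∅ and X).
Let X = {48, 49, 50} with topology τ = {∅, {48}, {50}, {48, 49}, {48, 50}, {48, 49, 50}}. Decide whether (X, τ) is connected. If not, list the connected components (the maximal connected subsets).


(X, τ) is disconnected; components = [{50}, {48, 49}].

Find clopen sets (U ∈ τ with X ∖ U ∈ τ):
  U = ∅, X ∖ U = {48, 49, 50} — both open, so U is clopen.
  U = {50}, X ∖ U = {48, 49} — both open, so U is clopen.
  U = {48, 49}, X ∖ U = {50} — both open, so U is clopen.
  U = {48, 49, 50}, X ∖ U = ∅ — both open, so U is clopen.
Nontrivial clopen(s) exist: e.g. {50}. So (X, τ) is disconnected.
Compute connected components by grouping points that agree on all clopens:
  component: {50}
  component: {48, 49}


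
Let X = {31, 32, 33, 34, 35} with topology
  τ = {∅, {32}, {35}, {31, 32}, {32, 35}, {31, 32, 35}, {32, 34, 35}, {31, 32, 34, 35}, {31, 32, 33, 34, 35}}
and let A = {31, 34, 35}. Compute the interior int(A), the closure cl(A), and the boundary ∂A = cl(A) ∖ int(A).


int(A) = {35}, cl(A) = {31, 33, 34, 35}, ∂A = {31, 33, 34}.

Closed sets in (X, τ) are complements of opens:
  closed(X, τ) = {∅, {33}, {31, 33}, {33, 34}, {31, 33, 34}, {33, 34, 35}, {31, 32, 33, 34}, {31, 33, 34, 35}, {31, 32, 33, 34, 35}}.
int(A) = ⋃ {U ∈ τ : U ⊆ A}. Opens contained in A: ∅, {35}.
Taking the union of these: int(A) = {35}.
cl(A) = ⋂ {C closed : A ⊆ C}. Closed sets containing A: {31, 33, 34, 35}, {31, 32, 33, 34, 35}.
Intersecting these: cl(A) = {31, 33, 34, 35}.
∂A = cl(A) ∖ int(A) = {31, 33, 34, 35} ∖ {35} = {31, 33, 34}.


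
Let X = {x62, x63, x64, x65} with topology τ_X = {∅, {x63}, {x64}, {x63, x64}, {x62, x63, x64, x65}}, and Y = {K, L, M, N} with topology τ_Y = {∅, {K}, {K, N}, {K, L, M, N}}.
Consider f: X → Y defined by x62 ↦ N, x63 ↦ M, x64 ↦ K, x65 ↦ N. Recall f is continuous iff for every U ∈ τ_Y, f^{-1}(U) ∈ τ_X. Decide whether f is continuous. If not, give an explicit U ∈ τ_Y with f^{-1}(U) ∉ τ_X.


f is NOT continuous.

Compute f^{-1}(U) for each U ∈ τ_Y:
  U = ∅: f^{-1}(U) = ∅ ∈ τ_X ✓.
  U = {K}: f^{-1}(U) = {x64} ∈ τ_X ✓.
  U = {K, N}: f^{-1}(U) = {x62, x64, x65} ∉ τ_X ✗.
  U = {K, L, M, N}: f^{-1}(U) = {x62, x63, x64, x65} ∈ τ_X ✓.
Found U = {K, N} with f^{-1}(U) = {x62, x64, x65} not in τ_X. Therefore f is NOT continuous.


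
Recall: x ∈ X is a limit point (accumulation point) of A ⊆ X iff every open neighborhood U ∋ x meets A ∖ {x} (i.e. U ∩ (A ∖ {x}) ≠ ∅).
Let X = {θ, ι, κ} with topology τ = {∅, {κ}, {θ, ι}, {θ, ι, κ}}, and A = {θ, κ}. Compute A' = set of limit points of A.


A' = {ι}

For each x ∈ X, list the open sets U ∈ τ with x ∈ U, then check whether U ∩ (A ∖ {x}) ≠ ∅ for every such U.
  x = θ: open {θ, ι} ∋ x has {θ, ι} ∩ (A ∖ {θ}) = ∅, so x is NOT a limit point.
  x = ι: opens ∋ x are {θ, ι}, {θ, ι, κ}; each meets A ∖ {ι}, so x IS a limit point.
  x = κ: open {κ} ∋ x has {κ} ∩ (A ∖ {κ}) = ∅, so x is NOT a limit point.
Collecting: A' = {ι}.


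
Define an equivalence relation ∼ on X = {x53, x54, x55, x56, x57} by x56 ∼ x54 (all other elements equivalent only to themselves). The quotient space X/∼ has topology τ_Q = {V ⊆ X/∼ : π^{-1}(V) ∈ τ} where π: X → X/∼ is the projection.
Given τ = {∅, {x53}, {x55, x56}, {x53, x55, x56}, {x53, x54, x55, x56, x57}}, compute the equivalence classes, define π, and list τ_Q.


X/∼ = {[x53], [x54=x56], [x55], [x57]}; |τ_Q| = 3.

Equivalence classes: [x53], [x54=x56], [x55], [x57].
Quotient map π: X → X/∼ sends x53 ↦ [x53], x54 ↦ [x54=x56], x55 ↦ [x55], x56 ↦ [x54=x56], x57 ↦ [x57].
For each subset V ⊆ X/∼, compute π^{-1}(V) ⊆ X and check whether π^{-1}(V) ∈ τ. V is open in τ_Q iff π^{-1}(V) ∈ τ.
  V = {}: π^{-1}(V) = ∅ ∈ τ ✓.
  V = {[x53]}: π^{-1}(V) = {x53} ∈ τ ✓.
  V = {[x54=x56]}: π^{-1}(V) = {x54, x56} ∉ τ ✗.
  V = {[x53], [x54=x56]}: π^{-1}(V) = {x53, x54, x56} ∉ τ ✗.
  V = {[x55]}: π^{-1}(V) = {x55} ∉ τ ✗.
  V = {[x53], [x55]}: π^{-1}(V) = {x53, x55} ∉ τ ✗.
  V = {[x54=x56], [x55]}: π^{-1}(V) = {x54, x55, x56} ∉ τ ✗.
  V = {[x53], [x54=x56], [x55]}: π^{-1}(V) = {x53, x54, x55, x56} ∉ τ ✗.
  V = {[x57]}: π^{-1}(V) = {x57} ∉ τ ✗.
  V = {[x53], [x57]}: π^{-1}(V) = {x53, x57} ∉ τ ✗.
  V = {[x54=x56], [x57]}: π^{-1}(V) = {x54, x56, x57} ∉ τ ✗.
  V = {[x53], [x54=x56], [x57]}: π^{-1}(V) = {x53, x54, x56, x57} ∉ τ ✗.
  V = {[x55], [x57]}: π^{-1}(V) = {x55, x57} ∉ τ ✗.
  V = {[x53], [x55], [x57]}: π^{-1}(V) = {x53, x55, x57} ∉ τ ✗.
  V = {[x54=x56], [x55], [x57]}: π^{-1}(V) = {x54, x55, x56, x57} ∉ τ ✗.
  V = {[x53], [x54=x56], [x55], [x57]}: π^{-1}(V) = {x53, x54, x55, x56, x57} ∈ τ ✓.
Open sets in the quotient: τ_Q = {{}, {[x53]}, {[x53], [x54=x56], [x55], [x57]}} (3 elements).


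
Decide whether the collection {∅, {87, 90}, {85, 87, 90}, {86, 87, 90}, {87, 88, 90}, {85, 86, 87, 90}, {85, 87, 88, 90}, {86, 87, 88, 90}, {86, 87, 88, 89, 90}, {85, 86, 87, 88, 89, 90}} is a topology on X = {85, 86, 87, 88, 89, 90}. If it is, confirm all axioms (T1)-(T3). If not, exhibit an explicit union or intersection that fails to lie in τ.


τ is NOT a topology on X.

Axiom (T1): ∅ ∈ τ? Yes; X ∈ τ? Yes.
Axiom (T2/T3): check pairwise unions and intersections of members of τ.
Counterexample for (T2): {85, 87, 90} ∪ {86, 87, 88, 90} = {85, 86, 87, 88, 90} ∉ τ. Therefore τ is NOT a topology.


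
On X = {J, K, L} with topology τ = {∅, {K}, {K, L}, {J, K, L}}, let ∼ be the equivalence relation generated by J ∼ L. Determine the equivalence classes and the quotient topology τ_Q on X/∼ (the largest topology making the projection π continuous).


X/∼ = {[J=L], [K]}; |τ_Q| = 3.

Equivalence classes: [J=L], [K].
Quotient map π: X → X/∼ sends J ↦ [J=L], K ↦ [K], L ↦ [J=L].
For each subset V ⊆ X/∼, compute π^{-1}(V) ⊆ X and check whether π^{-1}(V) ∈ τ. V is open in τ_Q iff π^{-1}(V) ∈ τ.
  V = {}: π^{-1}(V) = ∅ ∈ τ ✓.
  V = {[J=L]}: π^{-1}(V) = {J, L} ∉ τ ✗.
  V = {[K]}: π^{-1}(V) = {K} ∈ τ ✓.
  V = {[J=L], [K]}: π^{-1}(V) = {J, K, L} ∈ τ ✓.
Open sets in the quotient: τ_Q = {{}, {[K]}, {[J=L], [K]}} (3 elements).


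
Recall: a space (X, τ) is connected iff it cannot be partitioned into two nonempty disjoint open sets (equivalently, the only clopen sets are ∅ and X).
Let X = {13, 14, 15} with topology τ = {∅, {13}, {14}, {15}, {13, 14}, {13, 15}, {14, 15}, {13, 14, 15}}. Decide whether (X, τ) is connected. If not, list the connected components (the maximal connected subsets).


(X, τ) is disconnected; components = [{13}, {14}, {15}].

Find clopen sets (U ∈ τ with X ∖ U ∈ τ):
  U = ∅, X ∖ U = {13, 14, 15} — both open, so U is clopen.
  U = {13}, X ∖ U = {14, 15} — both open, so U is clopen.
  U = {14}, X ∖ U = {13, 15} — both open, so U is clopen.
  U = {15}, X ∖ U = {13, 14} — both open, so U is clopen.
  U = {13, 14}, X ∖ U = {15} — both open, so U is clopen.
  U = {13, 15}, X ∖ U = {14} — both open, so U is clopen.
  U = {14, 15}, X ∖ U = {13} — both open, so U is clopen.
  U = {13, 14, 15}, X ∖ U = ∅ — both open, so U is clopen.
Nontrivial clopen(s) exist: e.g. {13, 15}. So (X, τ) is disconnected.
Compute connected components by grouping points that agree on all clopens:
  component: {13}
  component: {14}
  component: {15}


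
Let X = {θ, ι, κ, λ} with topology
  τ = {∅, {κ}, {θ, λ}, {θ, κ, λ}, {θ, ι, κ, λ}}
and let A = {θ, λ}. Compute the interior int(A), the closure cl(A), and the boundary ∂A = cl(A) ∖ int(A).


int(A) = {θ, λ}, cl(A) = {θ, ι, λ}, ∂A = {ι}.

Closed sets in (X, τ) are complements of opens:
  closed(X, τ) = {∅, {ι}, {ι, κ}, {θ, ι, λ}, {θ, ι, κ, λ}}.
int(A) = ⋃ {U ∈ τ : U ⊆ A}. Opens contained in A: ∅, {θ, λ}.
Taking the union of these: int(A) = {θ, λ}.
cl(A) = ⋂ {C closed : A ⊆ C}. Closed sets containing A: {θ, ι, λ}, {θ, ι, κ, λ}.
Intersecting these: cl(A) = {θ, ι, λ}.
∂A = cl(A) ∖ int(A) = {θ, ι, λ} ∖ {θ, λ} = {ι}.


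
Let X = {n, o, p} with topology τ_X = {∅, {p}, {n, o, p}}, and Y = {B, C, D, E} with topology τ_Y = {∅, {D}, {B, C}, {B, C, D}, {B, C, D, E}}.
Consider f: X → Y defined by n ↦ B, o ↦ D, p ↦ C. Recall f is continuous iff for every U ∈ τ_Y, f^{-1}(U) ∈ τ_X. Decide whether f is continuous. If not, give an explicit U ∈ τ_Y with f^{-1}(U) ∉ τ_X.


f is NOT continuous.

Compute f^{-1}(U) for each U ∈ τ_Y:
  U = ∅: f^{-1}(U) = ∅ ∈ τ_X ✓.
  U = {D}: f^{-1}(U) = {o} ∉ τ_X ✗.
  U = {B, C}: f^{-1}(U) = {n, p} ∉ τ_X ✗.
  U = {B, C, D}: f^{-1}(U) = {n, o, p} ∈ τ_X ✓.
  U = {B, C, D, E}: f^{-1}(U) = {n, o, p} ∈ τ_X ✓.
Found U = {D} with f^{-1}(U) = {o} not in τ_X. Therefore f is NOT continuous.


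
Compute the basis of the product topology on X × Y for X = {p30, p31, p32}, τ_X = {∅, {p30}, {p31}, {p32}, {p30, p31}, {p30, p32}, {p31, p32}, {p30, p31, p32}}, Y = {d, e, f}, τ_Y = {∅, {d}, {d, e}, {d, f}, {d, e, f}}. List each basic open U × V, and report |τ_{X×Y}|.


Basis B = {∅ × ∅, {p30} × {d}, {p31} × {d}, {p32} × {d}, {p30} × {d, e}, {p30} × {d, f}, {p30, p31} × {d}, {p30, p32} × {d}, {p31} × {d, e}, {p31} × {d, f}, {p31, p32} × {d}, {p32} × {d, e}, {p32} × {d, f}, {p30} × {d, e, f}, {p30, p31, p32} × {d}, {p31} × {d, e, f}, {p32} × {d, e, f}, {p30, p31} × {d, e}, {p30, p32} × {d, e}, {p30, p31} × {d, f}, {p30, p32} × {d, f}, {p31, p32} × {d, e}, {p31, p32} × {d, f}, {p30, p31} × {d, e, f}, {p30, p32} × {d, e, f}, {p30, p31, p32} × {d, e}, {p30, p31, p32} × {d, f}, {p31, p32} × {d, e, f}, {p30, p31, p32} × {d, e, f}}; |τ_{X×Y}| = 125.

Enumerate products U × V with U ∈ τ_X, V ∈ τ_Y (deduplicated):
  ∅ × ∅ = {} (∅)
  {p30} × {d} = {(p30,d)}
  {p31} × {d} = {(p31,d)}
  {p32} × {d} = {(p32,d)}
  {p30} × {d, e} = {(p30,d), (p30,e)}
  {p30} × {d, f} = {(p30,d), (p30,f)}
  {p30, p31} × {d} = {(p30,d), (p31,d)}
  {p30, p32} × {d} = {(p30,d), (p32,d)}
  {p31} × {d, e} = {(p31,d), (p31,e)}
  {p31} × {d, f} = {(p31,d), (p31,f)}
  {p31, p32} × {d} = {(p31,d), (p32,d)}
  {p32} × {d, e} = {(p32,d), (p32,e)}
  {p32} × {d, f} = {(p32,d), (p32,f)}
  {p30} × {d, e, f} = {(p30,d), (p30,e), (p30,f)}
  {p30, p31, p32} × {d} = {(p30,d), (p31,d), (p32,d)}
  {p31} × {d, e, f} = {(p31,d), (p31,e), (p31,f)}
  {p32} × {d, e, f} = {(p32,d), (p32,e), (p32,f)}
  {p30, p31} × {d, e} = {(p30,d), (p30,e), (p31,d), (p31,e)}
  {p30, p32} × {d, e} = {(p30,d), (p30,e), (p32,d), (p32,e)}
  {p30, p31} × {d, f} = {(p30,d), (p30,f), (p31,d), (p31,f)}
  {p30, p32} × {d, f} = {(p30,d), (p30,f), (p32,d), (p32,f)}
  {p31, p32} × {d, e} = {(p31,d), (p31,e), (p32,d), (p32,e)}
  {p31, p32} × {d, f} = {(p31,d), (p31,f), (p32,d), (p32,f)}
  {p30, p31} × {d, e, f} = {(p30,d), (p30,e), (p30,f), (p31,d), (p31,e), (p31,f)}
  {p30, p32} × {d, e, f} = {(p30,d), (p30,e), (p30,f), (p32,d), (p32,e), (p32,f)}
  {p30, p31, p32} × {d, e} = {(p30,d), (p30,e), (p31,d), (p31,e), (p32,d), (p32,e)}
  {p30, p31, p32} × {d, f} = {(p30,d), (p30,f), (p31,d), (p31,f), (p32,d), (p32,f)}
  {p31, p32} × {d, e, f} = {(p31,d), (p31,e), (p31,f), (p32,d), (p32,e), (p32,f)}
  {p30, p31, p32} × {d, e, f} = {(p30,d), (p30,e), (p30,f), (p31,d), (p31,e), (p31,f), (p32,d), (p32,e), (p32,f)}
These 29 distinct sets form the basis B.
Close under arbitrary unions to get τ_{X×Y}; counting gives |τ_{X×Y}| = 125.


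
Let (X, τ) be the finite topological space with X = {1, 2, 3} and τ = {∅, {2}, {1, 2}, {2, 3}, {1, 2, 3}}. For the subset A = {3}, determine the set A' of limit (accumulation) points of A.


A' = ∅

For each x ∈ X, list the open sets U ∈ τ with x ∈ U, then check whether U ∩ (A ∖ {x}) ≠ ∅ for every such U.
  x = 1: open {1, 2} ∋ x has {1, 2} ∩ (A ∖ {1}) = ∅, so x is NOT a limit point.
  x = 2: open {2} ∋ x has {2} ∩ (A ∖ {2}) = ∅, so x is NOT a limit point.
  x = 3: open {2, 3} ∋ x has {2, 3} ∩ (A ∖ {3}) = ∅, so x is NOT a limit point.
Collecting: A' = ∅.


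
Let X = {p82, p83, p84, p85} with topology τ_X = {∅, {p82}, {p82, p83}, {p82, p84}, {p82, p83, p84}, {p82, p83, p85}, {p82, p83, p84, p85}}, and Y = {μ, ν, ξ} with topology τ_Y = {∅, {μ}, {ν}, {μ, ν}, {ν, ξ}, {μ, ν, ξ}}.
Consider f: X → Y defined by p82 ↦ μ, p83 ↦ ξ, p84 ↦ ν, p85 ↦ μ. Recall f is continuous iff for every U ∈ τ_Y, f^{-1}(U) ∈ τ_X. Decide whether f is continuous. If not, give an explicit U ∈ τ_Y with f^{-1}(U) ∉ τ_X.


f is NOT continuous.

Compute f^{-1}(U) for each U ∈ τ_Y:
  U = ∅: f^{-1}(U) = ∅ ∈ τ_X ✓.
  U = {μ}: f^{-1}(U) = {p82, p85} ∉ τ_X ✗.
  U = {ν}: f^{-1}(U) = {p84} ∉ τ_X ✗.
  U = {μ, ν}: f^{-1}(U) = {p82, p84, p85} ∉ τ_X ✗.
  U = {ν, ξ}: f^{-1}(U) = {p83, p84} ∉ τ_X ✗.
  U = {μ, ν, ξ}: f^{-1}(U) = {p82, p83, p84, p85} ∈ τ_X ✓.
Found U = {μ} with f^{-1}(U) = {p82, p85} not in τ_X. Therefore f is NOT continuous.


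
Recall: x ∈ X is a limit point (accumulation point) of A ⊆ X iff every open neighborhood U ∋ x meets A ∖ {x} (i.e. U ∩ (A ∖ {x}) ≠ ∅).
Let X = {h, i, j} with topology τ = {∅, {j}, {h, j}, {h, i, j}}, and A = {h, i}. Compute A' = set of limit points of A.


A' = {i}

For each x ∈ X, list the open sets U ∈ τ with x ∈ U, then check whether U ∩ (A ∖ {x}) ≠ ∅ for every such U.
  x = h: open {h, j} ∋ x has {h, j} ∩ (A ∖ {h}) = ∅, so x is NOT a limit point.
  x = i: opens ∋ x are {h, i, j}; each meets A ∖ {i}, so x IS a limit point.
  x = j: open {j} ∋ x has {j} ∩ (A ∖ {j}) = ∅, so x is NOT a limit point.
Collecting: A' = {i}.


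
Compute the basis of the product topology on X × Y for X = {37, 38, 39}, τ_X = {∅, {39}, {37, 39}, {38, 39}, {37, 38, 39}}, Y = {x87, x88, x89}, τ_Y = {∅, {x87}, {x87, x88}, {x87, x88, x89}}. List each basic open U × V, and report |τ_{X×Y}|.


Basis B = {∅ × ∅, {39} × {x87}, {37, 39} × {x87}, {38, 39} × {x87}, {39} × {x87, x88}, {37, 38, 39} × {x87}, {39} × {x87, x88, x89}, {37, 39} × {x87, x88}, {38, 39} × {x87, x88}, {37, 39} × {x87, x88, x89}, {37, 38, 39} × {x87, x88}, {38, 39} × {x87, x88, x89}, {37, 38, 39} × {x87, x88, x89}}; |τ_{X×Y}| = 30.

Enumerate products U × V with U ∈ τ_X, V ∈ τ_Y (deduplicated):
  ∅ × ∅ = {} (∅)
  {39} × {x87} = {(39,x87)}
  {37, 39} × {x87} = {(37,x87), (39,x87)}
  {38, 39} × {x87} = {(38,x87), (39,x87)}
  {39} × {x87, x88} = {(39,x87), (39,x88)}
  {37, 38, 39} × {x87} = {(37,x87), (38,x87), (39,x87)}
  {39} × {x87, x88, x89} = {(39,x87), (39,x88), (39,x89)}
  {37, 39} × {x87, x88} = {(37,x87), (37,x88), (39,x87), (39,x88)}
  {38, 39} × {x87, x88} = {(38,x87), (38,x88), (39,x87), (39,x88)}
  {37, 39} × {x87, x88, x89} = {(37,x87), (37,x88), (37,x89), (39,x87), (39,x88), (39,x89)}
  {37, 38, 39} × {x87, x88} = {(37,x87), (37,x88), (38,x87), (38,x88), (39,x87), (39,x88)}
  {38, 39} × {x87, x88, x89} = {(38,x87), (38,x88), (38,x89), (39,x87), (39,x88), (39,x89)}
  {37, 38, 39} × {x87, x88, x89} = {(37,x87), (37,x88), (37,x89), (38,x87), (38,x88), (38,x89), (39,x87), (39,x88), (39,x89)}
These 13 distinct sets form the basis B.
Close under arbitrary unions to get τ_{X×Y}; counting gives |τ_{X×Y}| = 30.


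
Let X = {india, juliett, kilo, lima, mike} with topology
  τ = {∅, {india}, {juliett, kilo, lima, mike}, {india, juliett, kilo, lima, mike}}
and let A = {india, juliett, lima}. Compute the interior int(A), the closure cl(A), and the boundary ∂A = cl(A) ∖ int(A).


int(A) = {india}, cl(A) = {india, juliett, kilo, lima, mike}, ∂A = {juliett, kilo, lima, mike}.

Closed sets in (X, τ) are complements of opens:
  closed(X, τ) = {∅, {india}, {juliett, kilo, lima, mike}, {india, juliett, kilo, lima, mike}}.
int(A) = ⋃ {U ∈ τ : U ⊆ A}. Opens contained in A: ∅, {india}.
Taking the union of these: int(A) = {india}.
cl(A) = ⋂ {C closed : A ⊆ C}. Closed sets containing A: {india, juliett, kilo, lima, mike}.
Intersecting these: cl(A) = {india, juliett, kilo, lima, mike}.
∂A = cl(A) ∖ int(A) = {india, juliett, kilo, lima, mike} ∖ {india} = {juliett, kilo, lima, mike}.


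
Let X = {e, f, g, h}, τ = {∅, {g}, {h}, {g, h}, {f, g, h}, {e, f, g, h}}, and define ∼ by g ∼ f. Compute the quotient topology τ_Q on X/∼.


X/∼ = {[e], [f=g], [h]}; |τ_Q| = 4.

Equivalence classes: [e], [f=g], [h].
Quotient map π: X → X/∼ sends e ↦ [e], f ↦ [f=g], g ↦ [f=g], h ↦ [h].
For each subset V ⊆ X/∼, compute π^{-1}(V) ⊆ X and check whether π^{-1}(V) ∈ τ. V is open in τ_Q iff π^{-1}(V) ∈ τ.
  V = {}: π^{-1}(V) = ∅ ∈ τ ✓.
  V = {[e]}: π^{-1}(V) = {e} ∉ τ ✗.
  V = {[f=g]}: π^{-1}(V) = {f, g} ∉ τ ✗.
  V = {[e], [f=g]}: π^{-1}(V) = {e, f, g} ∉ τ ✗.
  V = {[h]}: π^{-1}(V) = {h} ∈ τ ✓.
  V = {[e], [h]}: π^{-1}(V) = {e, h} ∉ τ ✗.
  V = {[f=g], [h]}: π^{-1}(V) = {f, g, h} ∈ τ ✓.
  V = {[e], [f=g], [h]}: π^{-1}(V) = {e, f, g, h} ∈ τ ✓.
Open sets in the quotient: τ_Q = {{}, {[h]}, {[f=g], [h]}, {[e], [f=g], [h]}} (4 elements).


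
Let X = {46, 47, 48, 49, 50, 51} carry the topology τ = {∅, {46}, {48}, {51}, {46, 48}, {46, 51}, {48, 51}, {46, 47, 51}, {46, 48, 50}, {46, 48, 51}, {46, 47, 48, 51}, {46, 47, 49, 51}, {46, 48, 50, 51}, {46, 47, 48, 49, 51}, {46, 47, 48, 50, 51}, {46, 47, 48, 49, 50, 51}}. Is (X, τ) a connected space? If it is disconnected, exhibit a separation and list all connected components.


(X, τ) is connected.

Find clopen sets (U ∈ τ with X ∖ U ∈ τ):
  U = ∅, X ∖ U = {46, 47, 48, 49, 50, 51} — both open, so U is clopen.
  U = {46, 47, 48, 49, 50, 51}, X ∖ U = ∅ — both open, so U is clopen.
Only trivial clopens (∅ and X) exist, so (X, τ) is connected.
Compute connected components by grouping points that agree on all clopens:
  component: {46, 47, 48, 49, 50, 51}


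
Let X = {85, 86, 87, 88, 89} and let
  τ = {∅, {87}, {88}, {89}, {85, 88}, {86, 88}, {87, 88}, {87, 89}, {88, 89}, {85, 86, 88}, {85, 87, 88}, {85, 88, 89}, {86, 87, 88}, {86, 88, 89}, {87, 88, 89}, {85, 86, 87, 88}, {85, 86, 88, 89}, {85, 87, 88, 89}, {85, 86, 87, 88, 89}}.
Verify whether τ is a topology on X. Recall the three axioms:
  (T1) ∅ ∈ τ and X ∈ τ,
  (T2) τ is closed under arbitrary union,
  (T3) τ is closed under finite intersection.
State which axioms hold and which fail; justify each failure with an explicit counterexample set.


τ is NOT a topology on X.

Axiom (T1): ∅ ∈ τ? Yes; X ∈ τ? Yes.
Axiom (T2/T3): check pairwise unions and intersections of members of τ.
Counterexample for (T2): {87} ∪ {86, 88, 89} = {86, 87, 88, 89} ∉ τ. Therefore τ is NOT a topology.


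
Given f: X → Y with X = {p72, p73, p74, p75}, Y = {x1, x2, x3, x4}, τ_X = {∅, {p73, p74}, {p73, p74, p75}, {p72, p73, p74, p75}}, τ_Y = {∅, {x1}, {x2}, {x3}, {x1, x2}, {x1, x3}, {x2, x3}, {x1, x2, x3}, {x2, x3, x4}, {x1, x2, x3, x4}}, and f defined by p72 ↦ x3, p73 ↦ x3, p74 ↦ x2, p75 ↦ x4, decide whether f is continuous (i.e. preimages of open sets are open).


f is NOT continuous.

Compute f^{-1}(U) for each U ∈ τ_Y:
  U = ∅: f^{-1}(U) = ∅ ∈ τ_X ✓.
  U = {x1}: f^{-1}(U) = ∅ ∈ τ_X ✓.
  U = {x2}: f^{-1}(U) = {p74} ∉ τ_X ✗.
  U = {x3}: f^{-1}(U) = {p72, p73} ∉ τ_X ✗.
  U = {x1, x2}: f^{-1}(U) = {p74} ∉ τ_X ✗.
  U = {x1, x3}: f^{-1}(U) = {p72, p73} ∉ τ_X ✗.
  U = {x2, x3}: f^{-1}(U) = {p72, p73, p74} ∉ τ_X ✗.
  U = {x1, x2, x3}: f^{-1}(U) = {p72, p73, p74} ∉ τ_X ✗.
  U = {x2, x3, x4}: f^{-1}(U) = {p72, p73, p74, p75} ∈ τ_X ✓.
  U = {x1, x2, x3, x4}: f^{-1}(U) = {p72, p73, p74, p75} ∈ τ_X ✓.
Found U = {x2} with f^{-1}(U) = {p74} not in τ_X. Therefore f is NOT continuous.


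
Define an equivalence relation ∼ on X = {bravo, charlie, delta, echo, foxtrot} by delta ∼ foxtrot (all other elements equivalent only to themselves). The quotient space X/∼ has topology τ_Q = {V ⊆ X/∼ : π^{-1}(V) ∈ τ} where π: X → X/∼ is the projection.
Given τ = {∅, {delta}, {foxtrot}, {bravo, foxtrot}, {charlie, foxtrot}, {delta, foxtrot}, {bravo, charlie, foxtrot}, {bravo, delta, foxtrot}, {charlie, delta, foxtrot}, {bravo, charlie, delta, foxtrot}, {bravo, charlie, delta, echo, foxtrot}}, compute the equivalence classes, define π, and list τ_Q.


X/∼ = {[bravo], [charlie], [delta=foxtrot], [echo]}; |τ_Q| = 6.

Equivalence classes: [bravo], [charlie], [delta=foxtrot], [echo].
Quotient map π: X → X/∼ sends bravo ↦ [bravo], charlie ↦ [charlie], delta ↦ [delta=foxtrot], echo ↦ [echo], foxtrot ↦ [delta=foxtrot].
For each subset V ⊆ X/∼, compute π^{-1}(V) ⊆ X and check whether π^{-1}(V) ∈ τ. V is open in τ_Q iff π^{-1}(V) ∈ τ.
  V = {}: π^{-1}(V) = ∅ ∈ τ ✓.
  V = {[bravo]}: π^{-1}(V) = {bravo} ∉ τ ✗.
  V = {[charlie]}: π^{-1}(V) = {charlie} ∉ τ ✗.
  V = {[bravo], [charlie]}: π^{-1}(V) = {bravo, charlie} ∉ τ ✗.
  V = {[delta=foxtrot]}: π^{-1}(V) = {delta, foxtrot} ∈ τ ✓.
  V = {[bravo], [delta=foxtrot]}: π^{-1}(V) = {bravo, delta, foxtrot} ∈ τ ✓.
  V = {[charlie], [delta=foxtrot]}: π^{-1}(V) = {charlie, delta, foxtrot} ∈ τ ✓.
  V = {[bravo], [charlie], [delta=foxtrot]}: π^{-1}(V) = {bravo, charlie, delta, foxtrot} ∈ τ ✓.
  V = {[echo]}: π^{-1}(V) = {echo} ∉ τ ✗.
  V = {[bravo], [echo]}: π^{-1}(V) = {bravo, echo} ∉ τ ✗.
  V = {[charlie], [echo]}: π^{-1}(V) = {charlie, echo} ∉ τ ✗.
  V = {[bravo], [charlie], [echo]}: π^{-1}(V) = {bravo, charlie, echo} ∉ τ ✗.
  V = {[delta=foxtrot], [echo]}: π^{-1}(V) = {delta, echo, foxtrot} ∉ τ ✗.
  V = {[bravo], [delta=foxtrot], [echo]}: π^{-1}(V) = {bravo, delta, echo, foxtrot} ∉ τ ✗.
  V = {[charlie], [delta=foxtrot], [echo]}: π^{-1}(V) = {charlie, delta, echo, foxtrot} ∉ τ ✗.
  V = {[bravo], [charlie], [delta=foxtrot], [echo]}: π^{-1}(V) = {bravo, charlie, delta, echo, foxtrot} ∈ τ ✓.
Open sets in the quotient: τ_Q = {{}, {[delta=foxtrot]}, {[bravo], [delta=foxtrot]}, {[charlie], [delta=foxtrot]}, {[bravo], [charlie], [delta=foxtrot]}, {[bravo], [charlie], [delta=foxtrot], [echo]}} (6 elements).


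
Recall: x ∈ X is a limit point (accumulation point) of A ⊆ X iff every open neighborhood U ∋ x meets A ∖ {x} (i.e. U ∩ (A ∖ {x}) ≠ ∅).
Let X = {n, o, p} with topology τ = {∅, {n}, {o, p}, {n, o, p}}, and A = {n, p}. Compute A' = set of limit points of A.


A' = {o}

For each x ∈ X, list the open sets U ∈ τ with x ∈ U, then check whether U ∩ (A ∖ {x}) ≠ ∅ for every such U.
  x = n: open {n} ∋ x has {n} ∩ (A ∖ {n}) = ∅, so x is NOT a limit point.
  x = o: opens ∋ x are {o, p}, {n, o, p}; each meets A ∖ {o}, so x IS a limit point.
  x = p: open {o, p} ∋ x has {o, p} ∩ (A ∖ {p}) = ∅, so x is NOT a limit point.
Collecting: A' = {o}.


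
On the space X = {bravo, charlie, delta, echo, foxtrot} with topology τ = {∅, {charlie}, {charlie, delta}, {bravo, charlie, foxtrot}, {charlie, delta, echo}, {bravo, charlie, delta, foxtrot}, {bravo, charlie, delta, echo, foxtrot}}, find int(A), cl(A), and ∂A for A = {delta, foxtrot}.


int(A) = ∅, cl(A) = {bravo, delta, echo, foxtrot}, ∂A = {bravo, delta, echo, foxtrot}.

Closed sets in (X, τ) are complements of opens:
  closed(X, τ) = {∅, {echo}, {bravo, foxtrot}, {delta, echo}, {bravo, echo, foxtrot}, {bravo, delta, echo, foxtrot}, {bravo, charlie, delta, echo, foxtrot}}.
int(A) = ⋃ {U ∈ τ : U ⊆ A}. Opens contained in A: ∅.
Taking the union of these: int(A) = ∅.
cl(A) = ⋂ {C closed : A ⊆ C}. Closed sets containing A: {bravo, delta, echo, foxtrot}, {bravo, charlie, delta, echo, foxtrot}.
Intersecting these: cl(A) = {bravo, delta, echo, foxtrot}.
∂A = cl(A) ∖ int(A) = {bravo, delta, echo, foxtrot} ∖ ∅ = {bravo, delta, echo, foxtrot}.


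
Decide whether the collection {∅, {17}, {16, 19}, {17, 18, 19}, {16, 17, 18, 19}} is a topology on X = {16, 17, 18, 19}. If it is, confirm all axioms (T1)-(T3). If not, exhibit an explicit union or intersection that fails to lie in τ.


τ is NOT a topology on X.

Axiom (T1): ∅ ∈ τ? Yes; X ∈ τ? Yes.
Axiom (T2/T3): check pairwise unions and intersections of members of τ.
Counterexample for (T2): {17} ∪ {16, 19} = {16, 17, 19} ∉ τ. Therefore τ is NOT a topology.


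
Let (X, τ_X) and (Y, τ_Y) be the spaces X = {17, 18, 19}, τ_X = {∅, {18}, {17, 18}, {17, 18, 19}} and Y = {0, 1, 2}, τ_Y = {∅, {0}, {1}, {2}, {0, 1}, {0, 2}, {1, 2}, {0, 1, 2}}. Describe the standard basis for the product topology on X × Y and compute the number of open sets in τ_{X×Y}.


Basis B = {∅ × ∅, {18} × {0}, {18} × {1}, {18} × {2}, {17, 18} × {0}, {17, 18} × {1}, {17, 18} × {2}, {18} × {0, 1}, {18} × {0, 2}, {18} × {1, 2}, {17, 18, 19} × {0}, {17, 18, 19} × {1}, {17, 18, 19} × {2}, {18} × {0, 1, 2}, {17, 18} × {0, 1}, {17, 18} × {0, 2}, {17, 18} × {1, 2}, {17, 18} × {0, 1, 2}, {17, 18, 19} × {0, 1}, {17, 18, 19} × {0, 2}, {17, 18, 19} × {1, 2}, {17, 18, 19} × {0, 1, 2}}; |τ_{X×Y}| = 64.

Enumerate products U × V with U ∈ τ_X, V ∈ τ_Y (deduplicated):
  ∅ × ∅ = {} (∅)
  {18} × {0} = {(18,0)}
  {18} × {1} = {(18,1)}
  {18} × {2} = {(18,2)}
  {17, 18} × {0} = {(17,0), (18,0)}
  {17, 18} × {1} = {(17,1), (18,1)}
  {17, 18} × {2} = {(17,2), (18,2)}
  {18} × {0, 1} = {(18,0), (18,1)}
  {18} × {0, 2} = {(18,0), (18,2)}
  {18} × {1, 2} = {(18,1), (18,2)}
  {17, 18, 19} × {0} = {(17,0), (18,0), (19,0)}
  {17, 18, 19} × {1} = {(17,1), (18,1), (19,1)}
  {17, 18, 19} × {2} = {(17,2), (18,2), (19,2)}
  {18} × {0, 1, 2} = {(18,0), (18,1), (18,2)}
  {17, 18} × {0, 1} = {(17,0), (17,1), (18,0), (18,1)}
  {17, 18} × {0, 2} = {(17,0), (17,2), (18,0), (18,2)}
  {17, 18} × {1, 2} = {(17,1), (17,2), (18,1), (18,2)}
  {17, 18} × {0, 1, 2} = {(17,0), (17,1), (17,2), (18,0), (18,1), (18,2)}
  {17, 18, 19} × {0, 1} = {(17,0), (17,1), (18,0), (18,1), (19,0), (19,1)}
  {17, 18, 19} × {0, 2} = {(17,0), (17,2), (18,0), (18,2), (19,0), (19,2)}
  {17, 18, 19} × {1, 2} = {(17,1), (17,2), (18,1), (18,2), (19,1), (19,2)}
  {17, 18, 19} × {0, 1, 2} = {(17,0), (17,1), (17,2), (18,0), (18,1), (18,2), (19,0), (19,1), (19,2)}
These 22 distinct sets form the basis B.
Close under arbitrary unions to get τ_{X×Y}; counting gives |τ_{X×Y}| = 64.


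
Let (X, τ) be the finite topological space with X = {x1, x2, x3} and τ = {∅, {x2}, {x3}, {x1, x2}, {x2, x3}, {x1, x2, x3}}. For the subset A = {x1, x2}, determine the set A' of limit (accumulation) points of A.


A' = {x1}

For each x ∈ X, list the open sets U ∈ τ with x ∈ U, then check whether U ∩ (A ∖ {x}) ≠ ∅ for every such U.
  x = x1: opens ∋ x are {x1, x2}, {x1, x2, x3}; each meets A ∖ {x1}, so x IS a limit point.
  x = x2: open {x2} ∋ x has {x2} ∩ (A ∖ {x2}) = ∅, so x is NOT a limit point.
  x = x3: open {x3} ∋ x has {x3} ∩ (A ∖ {x3}) = ∅, so x is NOT a limit point.
Collecting: A' = {x1}.


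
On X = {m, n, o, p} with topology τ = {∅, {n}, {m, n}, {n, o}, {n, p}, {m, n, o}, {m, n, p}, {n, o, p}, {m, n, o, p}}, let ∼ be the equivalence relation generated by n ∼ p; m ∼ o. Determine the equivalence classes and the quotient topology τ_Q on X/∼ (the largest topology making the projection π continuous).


X/∼ = {[m=o], [n=p]}; |τ_Q| = 3.

Equivalence classes: [m=o], [n=p].
Quotient map π: X → X/∼ sends m ↦ [m=o], n ↦ [n=p], o ↦ [m=o], p ↦ [n=p].
For each subset V ⊆ X/∼, compute π^{-1}(V) ⊆ X and check whether π^{-1}(V) ∈ τ. V is open in τ_Q iff π^{-1}(V) ∈ τ.
  V = {}: π^{-1}(V) = ∅ ∈ τ ✓.
  V = {[m=o]}: π^{-1}(V) = {m, o} ∉ τ ✗.
  V = {[n=p]}: π^{-1}(V) = {n, p} ∈ τ ✓.
  V = {[m=o], [n=p]}: π^{-1}(V) = {m, n, o, p} ∈ τ ✓.
Open sets in the quotient: τ_Q = {{}, {[n=p]}, {[m=o], [n=p]}} (3 elements).


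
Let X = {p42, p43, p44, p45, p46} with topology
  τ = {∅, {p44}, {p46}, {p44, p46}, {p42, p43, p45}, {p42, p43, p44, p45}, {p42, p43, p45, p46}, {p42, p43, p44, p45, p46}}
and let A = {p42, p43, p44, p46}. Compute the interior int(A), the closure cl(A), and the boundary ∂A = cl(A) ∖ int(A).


int(A) = {p44, p46}, cl(A) = {p42, p43, p44, p45, p46}, ∂A = {p42, p43, p45}.

Closed sets in (X, τ) are complements of opens:
  closed(X, τ) = {∅, {p44}, {p46}, {p44, p46}, {p42, p43, p45}, {p42, p43, p44, p45}, {p42, p43, p45, p46}, {p42, p43, p44, p45, p46}}.
int(A) = ⋃ {U ∈ τ : U ⊆ A}. Opens contained in A: ∅, {p44}, {p46}, {p44, p46}.
Taking the union of these: int(A) = {p44, p46}.
cl(A) = ⋂ {C closed : A ⊆ C}. Closed sets containing A: {p42, p43, p44, p45, p46}.
Intersecting these: cl(A) = {p42, p43, p44, p45, p46}.
∂A = cl(A) ∖ int(A) = {p42, p43, p44, p45, p46} ∖ {p44, p46} = {p42, p43, p45}.


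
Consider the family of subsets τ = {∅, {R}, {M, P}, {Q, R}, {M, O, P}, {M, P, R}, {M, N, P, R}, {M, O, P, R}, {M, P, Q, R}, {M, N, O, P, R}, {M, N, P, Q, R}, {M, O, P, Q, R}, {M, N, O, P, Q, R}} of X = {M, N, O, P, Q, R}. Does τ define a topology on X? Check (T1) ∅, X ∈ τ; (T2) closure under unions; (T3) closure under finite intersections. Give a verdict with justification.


τ IS a topology on X.

Axiom (T1): ∅ ∈ τ? Yes; X ∈ τ? Yes.
Axiom (T2/T3): check pairwise unions and intersections of members of τ.
All pairwise intersections and unions checked — each lies in τ. Therefore τ satisfies (T1), (T2), (T3): it IS a topology on X.


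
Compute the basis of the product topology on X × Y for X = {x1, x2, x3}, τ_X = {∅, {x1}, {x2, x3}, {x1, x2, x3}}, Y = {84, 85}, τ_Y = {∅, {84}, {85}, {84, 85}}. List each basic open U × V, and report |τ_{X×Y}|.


Basis B = {∅ × ∅, {x1} × {84}, {x1} × {85}, {x1} × {84, 85}, {x2, x3} × {84}, {x2, x3} × {85}, {x1, x2, x3} × {84}, {x1, x2, x3} × {85}, {x2, x3} × {84, 85}, {x1, x2, x3} × {84, 85}}; |τ_{X×Y}| = 16.

Enumerate products U × V with U ∈ τ_X, V ∈ τ_Y (deduplicated):
  ∅ × ∅ = {} (∅)
  {x1} × {84} = {(x1,84)}
  {x1} × {85} = {(x1,85)}
  {x1} × {84, 85} = {(x1,84), (x1,85)}
  {x2, x3} × {84} = {(x2,84), (x3,84)}
  {x2, x3} × {85} = {(x2,85), (x3,85)}
  {x1, x2, x3} × {84} = {(x1,84), (x2,84), (x3,84)}
  {x1, x2, x3} × {85} = {(x1,85), (x2,85), (x3,85)}
  {x2, x3} × {84, 85} = {(x2,84), (x2,85), (x3,84), (x3,85)}
  {x1, x2, x3} × {84, 85} = {(x1,84), (x1,85), (x2,84), (x2,85), (x3,84), (x3,85)}
These 10 distinct sets form the basis B.
Close under arbitrary unions to get τ_{X×Y}; counting gives |τ_{X×Y}| = 16.
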